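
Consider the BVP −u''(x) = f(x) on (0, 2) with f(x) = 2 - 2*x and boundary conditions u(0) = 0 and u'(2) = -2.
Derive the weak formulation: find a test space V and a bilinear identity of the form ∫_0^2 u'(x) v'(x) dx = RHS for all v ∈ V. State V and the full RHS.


V = {v ∈ H^1(0, 2) : v(0) = 0} (test functions vanish at x = 0 where u is specified); weak form: ∫_0^2 u'v' dx = ∫_0^2 (2 - 2*x) v dx − 2·v(2) for all v ∈ V.

Multiply both sides by a test function v and integrate from 0 to 2:
  ∫_0^2 −u''(x) v(x) dx = ∫_0^2 f(x) v(x) dx.
Integrate the LHS by parts once:
  ∫_0^2 −u'' v dx = −[u'(x) v(x)]_0^2 + ∫_0^2 u'(x) v'(x) dx.
Thus ∫_0^2 u'(x) v'(x) dx = ∫_0^2 f(x) v(x) dx + [u'(x) v(x)]_0^2.
Choose V so that boundary terms are either known or forced to vanish.
Mixed BC: u(0) = 0 (Dirichlet) and u'(2) = -2 (Neumann). Define V = {v ∈ H^1(0, 2) : v(0) = 0}. Then [u' v]_0^2 = u'(2)·v(2) − u'(0)·0 = − 2·v(2).
Weak formulation: find u (satisfying any essential BC) such that ∫_0^2 u'(x) v'(x) dx = ∫_0^2 f v dx − 2·v(2) for all v ∈ V (Dirichlet at 0 absorbed into V; Neumann datum at x = 2 contributes the boundary term).
Substituting f(x) = 2 - 2*x, the right-hand side is ∫_0^2 (2 - 2*x) v dx − 2·v(2).


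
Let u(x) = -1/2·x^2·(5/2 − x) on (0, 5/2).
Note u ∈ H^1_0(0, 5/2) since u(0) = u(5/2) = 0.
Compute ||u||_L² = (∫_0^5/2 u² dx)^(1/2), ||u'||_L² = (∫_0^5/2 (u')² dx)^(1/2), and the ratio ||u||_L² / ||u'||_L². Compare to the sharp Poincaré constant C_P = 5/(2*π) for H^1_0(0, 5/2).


||u||_L² / ||u'||_L² = 5*sqrt(14)/28 < C_P = 5/(2*π).

u(x) = -1/2·x^2·(5/2 − x), so u'(x) = x*(3*x - 5)/2.
u(x) = -1/2·x^2·(5/2 − x) vanishes at x = 0 and x = 5/2, so u ∈ H^1_0(0, 5/2). Differentiate via the product rule and integrate the resulting polynomials term by term.
  ∫_0^5/2 u² dx = ∫_0^5/2 (x^6/4 - 5*x^5/4 + 25*x^4/16) dx. Term by term:
    ∫_0^5/2 x^6/4 dx = 78125/3584;  ∫_0^5/2 -5*x^5/4 dx = -78125/1536;  ∫_0^5/2 25*x^4/16 dx = 15625/512.
  Sum: 78125/3584 − 78125/1536 + 15625/512 = 15625/10752.
  ∫_0^5/2 (u')² dx = ∫_0^5/2 (9*x^4/4 - 15*x^3/2 + 25*x^2/4) dx. Term by term:
    ∫_0^5/2 9*x^4/4 dx = 5625/128;  ∫_0^5/2 -15*x^3/2 dx = -9375/128;  ∫_0^5/2 25*x^2/4 dx = 3125/96.
  Sum: 5625/128 − 9375/128 + 3125/96 = 625/192.
∫_0^5/2 u² dx = 15625/10752, so ||u||_L² = 125*sqrt(42)/672.
∫_0^5/2 (u')² dx = 625/192, so ||u'||_L² = 25*sqrt(3)/24.
Ratio ||u||_L² / ||u'||_L² = 5*sqrt(14)/28.
Sharp Poincaré constant on H^1_0(0, 5/2) is C_P = L/π = 5/(2*π), achieved by sin(2*π/5·x).
A polynomial bump cannot attain the sharp Poincaré constant (only the first sine eigenfunction does), so the ratio is strictly less than C_P, consistent with ||u||_L² ≤ C_P ||u'||_L².


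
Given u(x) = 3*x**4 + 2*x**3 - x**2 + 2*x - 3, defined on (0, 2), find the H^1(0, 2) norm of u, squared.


||u||_{H^1}^2 = 535378/105

The H^1 norm (squared) on an interval (0, L) is
  ||u||_{H^1}^2 = ∫_0^L u(x)^2 dx + ∫_0^L u'(x)^2 dx.
Compute u'(x) = 12*x**3 + 6*x**2 - 2*x + 2.
Then u(x)^2 = 9*x**8 + 12*x**7 - 2*x**6 + 8*x**5 - 9*x**4 - 16*x**3 + 10*x**2 - 12*x + 9 and u'(x)^2 = 144*x**6 + 144*x**5 - 12*x**4 + 24*x**3 + 28*x**2 - 8*x + 4.
Integrate each monomial from 0 to 2 using ∫_0^2 c·x^n dx = c·2^(n+1)/(n+1):
  ∫_0^2 u(x)^2 dx = ∫_0^2 (9*x^8 + 12*x^7 - 2*x^6 + 8*x^5 - 9*x^4 - 16*x^3 + 10*x^2 - 12*x + 9) dx. Term by term:
    ∫_0^2 9*x^8 dx = 512;  ∫_0^2 12*x^7 dx = 384;  ∫_0^2 -2*x^6 dx = -256/7;
    ∫_0^2 8*x^5 dx = 256/3;  ∫_0^2 -9*x^4 dx = -288/5;  ∫_0^2 -16*x^3 dx = -64;
    ∫_0^2 10*x^2 dx = 80/3;  ∫_0^2 -12*x dx = -24;  ∫_0^2 9 dx = 18.
  Sum: 512 + 384 − 256/7 + 256/3 − 288/5 − 64 + 80/3 − 24 + 18 = 29534/35.
  ∫_0^2 u'(x)^2 dx = ∫_0^2 (144*x^6 + 144*x^5 - 12*x^4 + 24*x^3 + 28*x^2 - 8*x + 4) dx. Term by term:
    ∫_0^2 144*x^6 dx = 18432/7;  ∫_0^2 144*x^5 dx = 1536;  ∫_0^2 -12*x^4 dx = -384/5;
    ∫_0^2 24*x^3 dx = 96;  ∫_0^2 28*x^2 dx = 224/3;  ∫_0^2 -8*x dx = -16;
    ∫_0^2 4 dx = 8.
  Sum: 18432/7 + 1536 − 384/5 + 96 + 224/3 − 16 + 8 = 446776/105.
Adding: ||u||_{H^1}^2 = 29534/35 + 446776/105 = 535378/105.


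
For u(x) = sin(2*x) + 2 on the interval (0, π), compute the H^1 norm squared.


||u||_{H^1(0,π)}^2 = 13*π/2

u'(x) = 2*cos(2*x).
Expand u² and (u')² and integrate term by term on (0, π), using: for integers n ≥ 1, ∫_0^π sin²(nx) dx = ∫_0^π cos²(nx) dx = π/2; for n ≠ n', ∫_0^π sin(nx)sin(n'x) dx = ∫_0^π cos(nx)cos(n'x) dx = 0; and by product-to-sum, ∫_0^π sin(nx)cos(n'x) dx = ½∫_0^π [sin((n+n')x) + sin((n−n')x)] dx, which is 0 when n+n' is even and 2n/(n²−n'²) when n+n' is odd (it need not vanish on (0, π)). For the constant mode: ∫_0^π 1 dx = π, ∫_0^π cos(nx) dx = 0, ∫_0^π sin(nx) dx = (1−(−1)^n)/n.
  u² squared terms: (2)²·∫1 dx = 4·π = 4*π;  (1)²·∫sin(2x)² dx = 1·π/2 = π/2.
  u² cross terms: 2·(2)·(1)·∫1·sin(2x) dx = 4·(0) = 0.
  So ∫_0^π u² dx = 4*π + π/2 + 0 = 9*π/2.
  (u')² squared terms: (2)²·∫cos(2x)² dx = 4·π/2 = 2*π.
  So ∫_0^π (u')² dx = 2*π.
||u||_{H^1}^2 = (9*π/2) + (2*π) = 13*π/2.


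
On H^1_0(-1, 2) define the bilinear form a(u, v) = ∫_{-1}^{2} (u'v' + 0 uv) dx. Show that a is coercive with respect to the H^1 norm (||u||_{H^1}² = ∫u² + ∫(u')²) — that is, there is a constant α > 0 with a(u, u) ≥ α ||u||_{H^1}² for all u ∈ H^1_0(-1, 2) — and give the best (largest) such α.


α = π^2/(9 + π^2)

Coercivity of a(·,·) on H^1_0(-1, 2) means a(u, u) ≥ α ||u||_{H^1}² for every u ∈ H^1_0.
The interval has length L = 3, and Poincaré/coercivity depend only on L. Here a(u, u) = ∫(u')² + (0)·∫u².
Here c = 0, so a(u,u) = ∫(u')² alone. The condition a(u,u) ≥ α||u||_{H^1}² reads (1−α)∫(u')² ≥ (α−c)∫u². Any admissible α is ≤ 1 (rapidly oscillating u have ∫u²/∫(u')² → 0), and α = 1 would force 0 ≥ (1−c)∫u², impossible since c < 1; so 1−α > 0. By the sharp Poincaré inequality on H^1_0 of an interval of length L, ∫(u')² ≥ (π/L)²∫u² with equality for the first sine mode sin(π(x−x₀)/L) (x₀ the left endpoint), so the inequality holds for all u iff (1−α)(π/L)² ≥ α − c, i.e. α ≤ ((π/L)² + c)/((π/L)² + 1) = (1 + c(L/π)²)/(1 + (L/π)²). (Direct route, valid since c ≤ 0: Poincaré gives c∫u² ≥ c(L/π)²∫(u')², so a(u,u) ≥ (1 + c(L/π)²)∫(u')², while ||u||_{H^1}² ≤ (1 + (L/π)²)∫(u')²; dividing yields the same α.) With (π/L)² = π^2/9 and c = 0, the largest admissible constant is α = ((π/L)² + c)/((π/L)² + 1).
Simplifying, α = π^2/(9 + π^2).


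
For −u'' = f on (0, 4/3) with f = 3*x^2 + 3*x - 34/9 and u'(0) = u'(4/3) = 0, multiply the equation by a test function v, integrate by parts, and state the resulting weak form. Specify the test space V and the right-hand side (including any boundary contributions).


V = H^1(0, 4/3) (no boundary constraint on v; u is determined up to an additive constant); weak form: ∫_0^4/3 u'v' dx = ∫_0^4/3 (3*x^2 + 3*x - 34/9) v dx for all v ∈ V.

Multiply both sides by a test function v and integrate from 0 to 4/3:
  ∫_0^4/3 −u''(x) v(x) dx = ∫_0^4/3 f(x) v(x) dx.
Integrate the LHS by parts once:
  ∫_0^4/3 −u'' v dx = −[u'(x) v(x)]_0^4/3 + ∫_0^4/3 u'(x) v'(x) dx.
Thus ∫_0^4/3 u'(x) v'(x) dx = ∫_0^4/3 f(x) v(x) dx + [u'(x) v(x)]_0^4/3.
Choose V so that boundary terms are either known or forced to vanish.
u has homogeneous Neumann: u'(0) = u'(4/3) = 0. So [u' v]_0^4/3 = 0·v(4/3) − 0·v(0) = 0 for any v; take V = H^1(0, 4/3).
Weak formulation: find u (satisfying any essential BC) such that ∫_0^4/3 u'(x) v'(x) dx = ∫_0^4/3 f v dx for all v ∈ V (homogeneous Neumann, so boundary terms vanish).
Substituting f(x) = 3*x^2 + 3*x - 34/9, the right-hand side is ∫_0^4/3 (3*x^2 + 3*x - 34/9) v dx.
Compatibility check (pure Neumann): taking v ≡ 1 ∈ V gives 0 = ∫_0^4/3 f dx + (0) − (0), i.e. ∫_0^4/3 f dx must equal u'(0) − u'(4/3) = 0. Indeed ∫_0^4/3 (3*x^2 + 3*x - 34/9) dx = 0, so the data are compatible. The solution is then unique only up to an additive constant (fix it e.g. by requiring ∫_0^4/3 u dx = 0).


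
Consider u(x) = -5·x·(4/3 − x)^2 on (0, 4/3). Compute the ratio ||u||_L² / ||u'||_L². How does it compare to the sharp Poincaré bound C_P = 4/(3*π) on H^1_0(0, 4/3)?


||u||_L² / ||u'||_L² = 2*sqrt(14)/21 < C_P = 4/(3*π).

u(x) = -5·x·(4/3 − x)^2, so u'(x) = -15*x^2 + 80*x/3 - 80/9.
u(x) = -5·x·(4/3 − x)^2 vanishes at x = 0 and x = 4/3, so u ∈ H^1_0(0, 4/3). Differentiate via the product rule and integrate the resulting polynomials term by term.
  ∫_0^4/3 u² dx = ∫_0^4/3 (25*x^6 - 400*x^5/3 + 800*x^4/3 - 6400*x^3/27 + 6400*x^2/81) dx. Term by term:
    ∫_0^4/3 25*x^6 dx = 409600/15309;  ∫_0^4/3 -400*x^5/3 dx = -819200/6561;  ∫_0^4/3 800*x^4/3 dx = 163840/729;
    ∫_0^4/3 -6400*x^3/27 dx = -409600/2187;  ∫_0^4/3 6400*x^2/81 dx = 409600/6561.
  Sum: 409600/15309 − 819200/6561 + 163840/729 − 409600/2187 + 409600/6561 = 81920/45927.
  ∫_0^4/3 (u')² dx = ∫_0^4/3 (225*x^4 - 800*x^3 + 8800*x^2/9 - 12800*x/27 + 6400/81) dx. Term by term:
    ∫_0^4/3 225*x^4 dx = 5120/27;  ∫_0^4/3 -800*x^3 dx = -51200/81;  ∫_0^4/3 8800*x^2/9 dx = 563200/729;
    ∫_0^4/3 -12800*x/27 dx = -102400/243;  ∫_0^4/3 6400/81 dx = 25600/243.
  Sum: 5120/27 − 51200/81 + 563200/729 − 102400/243 + 25600/243 = 10240/729.
∫_0^4/3 u² dx = 81920/45927, so ||u||_L² = 128*sqrt(35)/567.
∫_0^4/3 (u')² dx = 10240/729, so ||u'||_L² = 32*sqrt(10)/27.
Ratio ||u||_L² / ||u'||_L² = 2*sqrt(14)/21.
Sharp Poincaré constant on H^1_0(0, 4/3) is C_P = L/π = 4/(3*π), achieved by sin(3*π/4·x).
A polynomial bump cannot attain the sharp Poincaré constant (only the first sine eigenfunction does), so the ratio is strictly less than C_P, consistent with ||u||_L² ≤ C_P ||u'||_L².


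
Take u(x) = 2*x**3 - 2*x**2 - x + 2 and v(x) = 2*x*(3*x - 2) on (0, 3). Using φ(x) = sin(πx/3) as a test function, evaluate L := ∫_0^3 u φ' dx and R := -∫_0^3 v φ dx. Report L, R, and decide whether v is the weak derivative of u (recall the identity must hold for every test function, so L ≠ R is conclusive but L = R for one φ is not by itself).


LHS = -120/π + 648/π^3, RHS = -126/π + 648/π^3. No, v is not the weak derivative of u.

u(x) = 2*x**3 - 2*x**2 - x + 2, classical derivative u'(x) = 6*x**2 - 4*x - 1.
φ(x) = sin(πx/3), so φ'(x) = π*cos(π*x/3)/3.
Note φ(0) = φ(3) = 0, so the boundary term u·φ vanishes.
LHS = ∫_0^3 u(x) φ'(x) dx = ∫_0^3 (2*π*x^3*cos(π*x/3)/3 - 2*π*x^2*cos(π*x/3)/3 - π*x*cos(π*x/3)/3 + 2*π*cos(π*x/3)/3) dx. Term by term:
  ∫_0^3 2*π*cos(π*x/3)/3 dx = 0;  ∫_0^3 -2*π*x^2*cos(π*x/3)/3 dx = 36/π;  ∫_0^3 -π*x*cos(π*x/3)/3 dx = 6/π;
  ∫_0^3 2*π*x^3*cos(π*x/3)/3 dx = -162/π + 648/π^3.
Sum: 0 + 36/π + 6/π + -162/π + 648/π^3 = -120/π + 648/π^3.
So LHS = -120/π + 648/π^3.
∫_0^3 v(x) φ(x) dx = ∫_0^3 (6*x^2*sin(π*x/3) - 4*x*sin(π*x/3)) dx. Term by term:
  ∫_0^3 -4*x*sin(π*x/3) dx = -36/π;  ∫_0^3 6*x^2*sin(π*x/3) dx = -648/π^3 + 162/π.
Sum: -36/π + -648/π^3 + 162/π = -648/π^3 + 126/π.
So RHS = -∫_0^3 v(x) φ(x) dx = -126/π + 648/π^3.
LHS − RHS = 6/π ≠ 0, so the identity fails.
(For a valid weak derivative the identity must hold for EVERY test function, in particular this one. The failure shows v is NOT the weak derivative of u.)
Correct weak derivative would be u'(x) = 6*x**2 - 4*x - 1.


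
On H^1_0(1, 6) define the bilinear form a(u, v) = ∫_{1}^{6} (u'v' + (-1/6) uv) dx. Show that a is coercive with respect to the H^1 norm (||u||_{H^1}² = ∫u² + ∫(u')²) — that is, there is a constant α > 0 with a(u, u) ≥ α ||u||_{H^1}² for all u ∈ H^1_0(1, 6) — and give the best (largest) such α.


α = (-25/6 + π^2)/(π^2 + 25)

Coercivity of a(·,·) on H^1_0(1, 6) means a(u, u) ≥ α ||u||_{H^1}² for every u ∈ H^1_0.
The interval has length L = 5, and Poincaré/coercivity depend only on L. Here a(u, u) = ∫(u')² + (-1/6)·∫u².
Here c = -1/6 < 0 with |c| < (π/L)² = π^2/25, so coercivity still holds. The condition a(u,u) ≥ α||u||_{H^1}² reads (1−α)∫(u')² ≥ (α−c)∫u². Any admissible α is ≤ 1 (rapidly oscillating u have ∫u²/∫(u')² → 0), and α = 1 would force 0 ≥ (1−c)∫u², impossible since c < 1; so 1−α > 0. By the sharp Poincaré inequality on H^1_0 of an interval of length L, ∫(u')² ≥ (π/L)²∫u² with equality for the first sine mode sin(π(x−x₀)/L) (x₀ the left endpoint), so the inequality holds for all u iff (1−α)(π/L)² ≥ α − c, i.e. α ≤ ((π/L)² + c)/((π/L)² + 1) = (1 + c(L/π)²)/(1 + (L/π)²). (Direct route, valid since c ≤ 0: Poincaré gives c∫u² ≥ c(L/π)²∫(u')², so a(u,u) ≥ (1 + c(L/π)²)∫(u')², while ||u||_{H^1}² ≤ (1 + (L/π)²)∫(u')²; dividing yields the same α.) With (π/L)² = π^2/25 and c = -1/6, the largest admissible constant is α = ((π/L)² + c)/((π/L)² + 1).
Simplifying, α = (-25/6 + π^2)/(π^2 + 25).


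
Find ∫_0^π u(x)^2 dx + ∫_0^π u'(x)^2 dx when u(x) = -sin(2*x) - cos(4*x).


||u||_{H^1(0,π)}^2 = 11*π

u'(x) = 4*sin(4*x) - 2*cos(2*x).
Expand u² and (u')² and integrate term by term on (0, π), using: for integers n ≥ 1, ∫_0^π sin²(nx) dx = ∫_0^π cos²(nx) dx = π/2; for n ≠ n', ∫_0^π sin(nx)sin(n'x) dx = ∫_0^π cos(nx)cos(n'x) dx = 0; and by product-to-sum, ∫_0^π sin(nx)cos(n'x) dx = ½∫_0^π [sin((n+n')x) + sin((n−n')x)] dx, which is 0 when n+n' is even and 2n/(n²−n'²) when n+n' is odd (it need not vanish on (0, π)).
  u² squared terms: (-1)²·∫cos(4x)² dx = 1·π/2 = π/2;  (-1)²·∫sin(2x)² dx = 1·π/2 = π/2.
  u² cross terms: 2·(-1)·(-1)·∫cos(4x)·sin(2x) dx = 2·(0) = 0.
  So ∫_0^π u² dx = π/2 + π/2 + 0 = π.
  (u')² squared terms: (-2)²·∫cos(2x)² dx = 4·π/2 = 2*π;  (4)²·∫sin(4x)² dx = 16·π/2 = 8*π.
  (u')² cross terms: 2·(-2)·(4)·∫cos(2x)·sin(4x) dx = -16·(0) = 0.
  So ∫_0^π (u')² dx = 2*π + 8*π + 0 = 10*π.
||u||_{H^1}^2 = (π) + (10*π) = 11*π.


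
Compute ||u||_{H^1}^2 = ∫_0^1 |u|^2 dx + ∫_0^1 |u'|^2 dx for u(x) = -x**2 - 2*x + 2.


||u||_{H^1}^2 = 158/15

The H^1 norm (squared) on an interval (0, L) is
  ||u||_{H^1}^2 = ∫_0^L u(x)^2 dx + ∫_0^L u'(x)^2 dx.
Compute u'(x) = -2*x - 2.
Then u(x)^2 = x**4 + 4*x**3 - 8*x + 4 and u'(x)^2 = 4*x**2 + 8*x + 4.
Integrate each monomial from 0 to 1 using ∫_0^1 c·x^n dx = c·1^(n+1)/(n+1):
  ∫_0^1 u(x)^2 dx = ∫_0^1 (x^4 + 4*x^3 - 8*x + 4) dx. Term by term:
    ∫_0^1 x^4 dx = 1/5;  ∫_0^1 4*x^3 dx = 1;  ∫_0^1 -8*x dx = -4;
    ∫_0^1 4 dx = 4.
  Sum: 1/5 + 1 − 4 + 4 = 6/5.
  ∫_0^1 u'(x)^2 dx = ∫_0^1 (4*x^2 + 8*x + 4) dx. Term by term:
    ∫_0^1 4*x^2 dx = 4/3;  ∫_0^1 8*x dx = 4;  ∫_0^1 4 dx = 4.
  Sum: 4/3 + 4 + 4 = 28/3.
Adding: ||u||_{H^1}^2 = 6/5 + 28/3 = 158/15.


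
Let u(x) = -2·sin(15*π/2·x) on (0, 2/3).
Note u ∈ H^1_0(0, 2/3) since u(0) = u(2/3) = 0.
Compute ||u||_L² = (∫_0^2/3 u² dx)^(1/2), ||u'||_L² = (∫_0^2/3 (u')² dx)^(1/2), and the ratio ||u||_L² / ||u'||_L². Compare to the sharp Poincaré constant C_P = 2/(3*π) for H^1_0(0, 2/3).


||u||_L² / ||u'||_L² = 2/(15*π) < C_P = 2/(3*π).

u(x) = -2·sin(15*π/2·x), so u'(x) = -15*π*cos(15*π*x/2).
Writing u(x) = A·sin(kπx/L) with A = -2 and k = 5, use ∫_0^L sin²(kπx/L) dx = L/2 and ∫_0^L cos²(kπx/L) dx = L/2.
u² = 4·sin²(15*π/2·x) and (u')² = 225*π^2·cos²(15*π/2·x), and each of sin², cos² integrates to L/2 = 1/3 over (0, 2/3).
∫_0^2/3 u² dx = 4/3, so ||u||_L² = 2*sqrt(3)/3.
∫_0^2/3 (u')² dx = 75*π^2, so ||u'||_L² = 5*sqrt(3)*π.
Ratio ||u||_L² / ||u'||_L² = 2/(15*π).
Sharp Poincaré constant on H^1_0(0, 2/3) is C_P = L/π = 2/(3*π), achieved by sin(3*π/2·x).
This is the k = 5 harmonic; the ratio L/(kπ) is strictly less than C_P = L/π, consistent with the sharp inequality ||u||_L² ≤ C_P ||u'||_L².


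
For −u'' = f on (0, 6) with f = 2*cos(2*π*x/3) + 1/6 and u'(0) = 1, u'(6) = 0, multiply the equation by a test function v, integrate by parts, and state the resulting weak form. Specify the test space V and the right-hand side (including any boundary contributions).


V = H^1(0, 6) (v unrestricted at boundary; u is determined up to an additive constant); weak form: ∫_0^6 u'v' dx = ∫_0^6 (2*cos(2*π*x/3) + 1/6) v dx − v(0) for all v ∈ V.

Multiply both sides by a test function v and integrate from 0 to 6:
  ∫_0^6 −u''(x) v(x) dx = ∫_0^6 f(x) v(x) dx.
Integrate the LHS by parts once:
  ∫_0^6 −u'' v dx = −[u'(x) v(x)]_0^6 + ∫_0^6 u'(x) v'(x) dx.
Thus ∫_0^6 u'(x) v'(x) dx = ∫_0^6 f(x) v(x) dx + [u'(x) v(x)]_0^6.
Choose V so that boundary terms are either known or forced to vanish.
u has inhomogeneous Neumann u'(0) = 1, u'(6) = 0. [u' v]_0^6 = (0)·v(6) − (1)·v(0) = − v(0). Take V = H^1(0, 6); boundary term becomes part of RHS.
Weak formulation: find u (satisfying any essential BC) such that ∫_0^6 u'(x) v'(x) dx = ∫_0^6 f v dx − v(0) for all v ∈ V (Neumann data are natural BCs: they enter the RHS as boundary terms).
Substituting f(x) = 2*cos(2*π*x/3) + 1/6, the right-hand side is ∫_0^6 (2*cos(2*π*x/3) + 1/6) v dx − v(0).
Compatibility check (pure Neumann): taking v ≡ 1 ∈ V gives 0 = ∫_0^6 f dx + (0) − (1), i.e. ∫_0^6 f dx must equal u'(0) − u'(6) = 1. Indeed ∫_0^6 (2*cos(2*π*x/3) + 1/6) dx = 1, so the data are compatible. The solution is then unique only up to an additive constant (fix it e.g. by requiring ∫_0^6 u dx = 0).


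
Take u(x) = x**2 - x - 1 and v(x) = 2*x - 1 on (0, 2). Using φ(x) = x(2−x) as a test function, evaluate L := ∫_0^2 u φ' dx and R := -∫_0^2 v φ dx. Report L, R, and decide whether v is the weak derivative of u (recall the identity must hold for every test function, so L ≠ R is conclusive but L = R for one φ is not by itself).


LHS = -4/3, RHS = -4/3. Yes, v = u' weakly.

u(x) = x**2 - x - 1, classical derivative u'(x) = 2*x - 1.
φ(x) = x(2−x), so φ'(x) = 2 - 2*x.
Note φ(0) = φ(2) = 0, so the boundary term u·φ vanishes.
LHS = ∫_0^2 u(x) φ'(x) dx = ∫_0^2 (-2*x^3 + 4*x^2 - 2) dx. Term by term:
  ∫_0^2 -2*x^3 dx = -8;  ∫_0^2 4*x^2 dx = 32/3;  ∫_0^2 -2 dx = -4.
Sum: -8 + 32/3 − 4 = -4/3.
So LHS = -4/3.
∫_0^2 v(x) φ(x) dx = ∫_0^2 (-2*x^3 + 5*x^2 - 2*x) dx. Term by term:
  ∫_0^2 -2*x^3 dx = -8;  ∫_0^2 5*x^2 dx = 40/3;  ∫_0^2 -2*x dx = -4.
Sum: -8 + 40/3 − 4 = 4/3.
So RHS = -∫_0^2 v(x) φ(x) dx = -4/3.
LHS = RHS, so the identity holds for this test φ.
Moreover u is smooth here and v(x) = u'(x) = 2*x - 1 pointwise, so the identity holds for every test function. Hence v is the weak derivative of u.


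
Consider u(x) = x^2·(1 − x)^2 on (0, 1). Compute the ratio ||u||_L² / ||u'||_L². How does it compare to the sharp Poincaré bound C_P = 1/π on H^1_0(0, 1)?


||u||_L² / ||u'||_L² = sqrt(3)/6 < C_P = 1/π.

u(x) = x^2·(1 − x)^2, so u'(x) = 2*x*(x - 1)*(2*x - 1).
u(x) = x^2·(1 − x)^2 vanishes at x = 0 and x = 1, so u ∈ H^1_0(0, 1). Differentiate via the product rule and integrate the resulting polynomials term by term.
  ∫_0^1 u² dx = ∫_0^1 (x^8 - 4*x^7 + 6*x^6 - 4*x^5 + x^4) dx. Term by term:
    ∫_0^1 x^8 dx = 1/9;  ∫_0^1 -4*x^7 dx = -1/2;  ∫_0^1 6*x^6 dx = 6/7;
    ∫_0^1 -4*x^5 dx = -2/3;  ∫_0^1 x^4 dx = 1/5.
  Sum: 1/9 − 1/2 + 6/7 − 2/3 + 1/5 = 1/630.
  ∫_0^1 (u')² dx = ∫_0^1 (16*x^6 - 48*x^5 + 52*x^4 - 24*x^3 + 4*x^2) dx. Term by term:
    ∫_0^1 16*x^6 dx = 16/7;  ∫_0^1 -48*x^5 dx = -8;  ∫_0^1 52*x^4 dx = 52/5;
    ∫_0^1 -24*x^3 dx = -6;  ∫_0^1 4*x^2 dx = 4/3.
  Sum: 16/7 − 8 + 52/5 − 6 + 4/3 = 2/105.
∫_0^1 u² dx = 1/630, so ||u||_L² = sqrt(70)/210.
∫_0^1 (u')² dx = 2/105, so ||u'||_L² = sqrt(210)/105.
Ratio ||u||_L² / ||u'||_L² = sqrt(3)/6.
Sharp Poincaré constant on H^1_0(0, 1) is C_P = L/π = 1/π, achieved by sin(π·x).
A polynomial bump cannot attain the sharp Poincaré constant (only the first sine eigenfunction does), so the ratio is strictly less than C_P, consistent with ||u||_L² ≤ C_P ||u'||_L².


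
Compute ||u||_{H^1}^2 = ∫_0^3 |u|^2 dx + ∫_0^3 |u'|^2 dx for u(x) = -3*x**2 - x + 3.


||u||_{H^1}^2 = 7869/10

The H^1 norm (squared) on an interval (0, L) is
  ||u||_{H^1}^2 = ∫_0^L u(x)^2 dx + ∫_0^L u'(x)^2 dx.
Compute u'(x) = -6*x - 1.
Then u(x)^2 = 9*x**4 + 6*x**3 - 17*x**2 - 6*x + 9 and u'(x)^2 = 36*x**2 + 12*x + 1.
Integrate each monomial from 0 to 3 using ∫_0^3 c·x^n dx = c·3^(n+1)/(n+1):
  ∫_0^3 u(x)^2 dx = ∫_0^3 (9*x^4 + 6*x^3 - 17*x^2 - 6*x + 9) dx. Term by term:
    ∫_0^3 9*x^4 dx = 2187/5;  ∫_0^3 6*x^3 dx = 243/2;  ∫_0^3 -17*x^2 dx = -153;
    ∫_0^3 -6*x dx = -27;  ∫_0^3 9 dx = 27.
  Sum: 2187/5 + 243/2 − 153 − 27 + 27 = 4059/10.
  ∫_0^3 u'(x)^2 dx = ∫_0^3 (36*x^2 + 12*x + 1) dx. Term by term:
    ∫_0^3 36*x^2 dx = 324;  ∫_0^3 12*x dx = 54;  ∫_0^3 1 dx = 3.
  Sum: 324 + 54 + 3 = 381.
Adding: ||u||_{H^1}^2 = 4059/10 + 381 = 7869/10.


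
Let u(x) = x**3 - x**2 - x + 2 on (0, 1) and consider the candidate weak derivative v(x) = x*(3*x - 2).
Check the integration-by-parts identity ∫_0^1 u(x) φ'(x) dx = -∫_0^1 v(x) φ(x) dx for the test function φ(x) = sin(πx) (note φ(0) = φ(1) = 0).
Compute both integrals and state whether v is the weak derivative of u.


LHS = (π^2 + 12)/π^3, RHS = (12 - π^2)/π^3. No, v is not the weak derivative of u.

u(x) = x**3 - x**2 - x + 2, classical derivative u'(x) = 3*x**2 - 2*x - 1.
φ(x) = sin(πx), so φ'(x) = π*cos(π*x).
Note φ(0) = φ(1) = 0, so the boundary term u·φ vanishes.
LHS = ∫_0^1 u(x) φ'(x) dx = ∫_0^1 (π*x^3*cos(π*x) - π*x^2*cos(π*x) - π*x*cos(π*x) + 2*π*cos(π*x)) dx. Term by term:
  ∫_0^1 2*π*cos(π*x) dx = 0;  ∫_0^1 π*x^3*cos(π*x) dx = -3/π + 12/π^3;  ∫_0^1 -π*x*cos(π*x) dx = 2/π;
  ∫_0^1 -π*x^2*cos(π*x) dx = 2/π.
Sum: 0 + -3/π + 12/π^3 + 2/π + 2/π = (π^2 + 12)/π^3.
So LHS = (π^2 + 12)/π^3.
∫_0^1 v(x) φ(x) dx = ∫_0^1 (3*x^2*sin(π*x) - 2*x*sin(π*x)) dx. Term by term:
  ∫_0^1 -2*x*sin(π*x) dx = -2/π;  ∫_0^1 3*x^2*sin(π*x) dx = -12/π^3 + 3/π.
Sum: -2/π + -12/π^3 + 3/π = (-12 + π^2)/π^3.
So RHS = -∫_0^1 v(x) φ(x) dx = (12 - π^2)/π^3.
LHS − RHS = 2/π ≠ 0, so the identity fails.
(For a valid weak derivative the identity must hold for EVERY test function, in particular this one. The failure shows v is NOT the weak derivative of u.)
Correct weak derivative would be u'(x) = 3*x**2 - 2*x - 1.


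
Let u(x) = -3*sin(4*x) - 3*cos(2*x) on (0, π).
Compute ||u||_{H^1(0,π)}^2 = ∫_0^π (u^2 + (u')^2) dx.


||u||_{H^1(0,π)}^2 = 99*π

u'(x) = 6*sin(2*x) - 12*cos(4*x).
Expand u² and (u')² and integrate term by term on (0, π), using: for integers n ≥ 1, ∫_0^π sin²(nx) dx = ∫_0^π cos²(nx) dx = π/2; for n ≠ n', ∫_0^π sin(nx)sin(n'x) dx = ∫_0^π cos(nx)cos(n'x) dx = 0; and by product-to-sum, ∫_0^π sin(nx)cos(n'x) dx = ½∫_0^π [sin((n+n')x) + sin((n−n')x)] dx, which is 0 when n+n' is even and 2n/(n²−n'²) when n+n' is odd (it need not vanish on (0, π)).
  u² squared terms: (-3)²·∫cos(2x)² dx = 9·π/2 = 9*π/2;  (-3)²·∫sin(4x)² dx = 9·π/2 = 9*π/2.
  u² cross terms: 2·(-3)·(-3)·∫cos(2x)·sin(4x) dx = 18·(0) = 0.
  So ∫_0^π u² dx = 9*π/2 + 9*π/2 + 0 = 9*π.
  (u')² squared terms: (-12)²·∫cos(4x)² dx = 144·π/2 = 72*π;  (6)²·∫sin(2x)² dx = 36·π/2 = 18*π.
  (u')² cross terms: 2·(-12)·(6)·∫cos(4x)·sin(2x) dx = -144·(0) = 0.
  So ∫_0^π (u')² dx = 72*π + 18*π + 0 = 90*π.
||u||_{H^1}^2 = (9*π) + (90*π) = 99*π.


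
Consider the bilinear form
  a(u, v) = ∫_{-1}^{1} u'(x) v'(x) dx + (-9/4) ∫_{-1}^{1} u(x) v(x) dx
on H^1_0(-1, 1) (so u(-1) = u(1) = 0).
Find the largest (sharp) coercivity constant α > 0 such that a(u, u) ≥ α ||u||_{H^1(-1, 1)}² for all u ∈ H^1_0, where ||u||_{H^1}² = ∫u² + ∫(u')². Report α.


α = (-9 + π^2)/(4 + π^2)

Coercivity of a(·,·) on H^1_0(-1, 1) means a(u, u) ≥ α ||u||_{H^1}² for every u ∈ H^1_0.
The interval has length L = 2, and Poincaré/coercivity depend only on L. Here a(u, u) = ∫(u')² + (-9/4)·∫u².
Here c = -9/4 < 0 with |c| < (π/L)² = π^2/4, so coercivity still holds. The condition a(u,u) ≥ α||u||_{H^1}² reads (1−α)∫(u')² ≥ (α−c)∫u². Any admissible α is ≤ 1 (rapidly oscillating u have ∫u²/∫(u')² → 0), and α = 1 would force 0 ≥ (1−c)∫u², impossible since c < 1; so 1−α > 0. By the sharp Poincaré inequality on H^1_0 of an interval of length L, ∫(u')² ≥ (π/L)²∫u² with equality for the first sine mode sin(π(x−x₀)/L) (x₀ the left endpoint), so the inequality holds for all u iff (1−α)(π/L)² ≥ α − c, i.e. α ≤ ((π/L)² + c)/((π/L)² + 1) = (1 + c(L/π)²)/(1 + (L/π)²). (Direct route, valid since c ≤ 0: Poincaré gives c∫u² ≥ c(L/π)²∫(u')², so a(u,u) ≥ (1 + c(L/π)²)∫(u')², while ||u||_{H^1}² ≤ (1 + (L/π)²)∫(u')²; dividing yields the same α.) With (π/L)² = π^2/4 and c = -9/4, the largest admissible constant is α = ((π/L)² + c)/((π/L)² + 1).
Simplifying, α = (-9 + π^2)/(4 + π^2).


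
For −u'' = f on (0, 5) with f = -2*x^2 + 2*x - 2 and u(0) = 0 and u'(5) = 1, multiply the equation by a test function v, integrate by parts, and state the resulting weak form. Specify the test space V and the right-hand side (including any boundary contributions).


V = {v ∈ H^1(0, 5) : v(0) = 0} (test functions vanish at x = 0 where u is specified); weak form: ∫_0^5 u'v' dx = ∫_0^5 (-2*x^2 + 2*x - 2) v dx + v(5) for all v ∈ V.

Multiply both sides by a test function v and integrate from 0 to 5:
  ∫_0^5 −u''(x) v(x) dx = ∫_0^5 f(x) v(x) dx.
Integrate the LHS by parts once:
  ∫_0^5 −u'' v dx = −[u'(x) v(x)]_0^5 + ∫_0^5 u'(x) v'(x) dx.
Thus ∫_0^5 u'(x) v'(x) dx = ∫_0^5 f(x) v(x) dx + [u'(x) v(x)]_0^5.
Choose V so that boundary terms are either known or forced to vanish.
Mixed BC: u(0) = 0 (Dirichlet) and u'(5) = 1 (Neumann). Define V = {v ∈ H^1(0, 5) : v(0) = 0}. Then [u' v]_0^5 = u'(5)·v(5) − u'(0)·0 = v(5).
Weak formulation: find u (satisfying any essential BC) such that ∫_0^5 u'(x) v'(x) dx = ∫_0^5 f v dx + v(5) for all v ∈ V (Dirichlet at 0 absorbed into V; Neumann datum at x = 5 contributes the boundary term).
Substituting f(x) = -2*x^2 + 2*x - 2, the right-hand side is ∫_0^5 (-2*x^2 + 2*x - 2) v dx + v(5).


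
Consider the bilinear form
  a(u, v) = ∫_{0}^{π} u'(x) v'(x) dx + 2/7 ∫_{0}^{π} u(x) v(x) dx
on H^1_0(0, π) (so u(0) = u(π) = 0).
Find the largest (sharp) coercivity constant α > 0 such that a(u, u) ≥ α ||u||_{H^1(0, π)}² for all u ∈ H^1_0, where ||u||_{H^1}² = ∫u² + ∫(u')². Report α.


α = 9/14

Coercivity of a(·,·) on H^1_0(0, π) means a(u, u) ≥ α ||u||_{H^1}² for every u ∈ H^1_0.
The interval has length L = π, and Poincaré/coercivity depend only on L. Here a(u, u) = ∫(u')² + (2/7)·∫u².
Here 0 < c = 2/7 < 1. The condition a(u,u) ≥ α||u||_{H^1}² reads (1−α)∫(u')² ≥ (α−c)∫u². Any admissible α is ≤ 1 (rapidly oscillating u have ∫u²/∫(u')² → 0), and α = 1 would force 0 ≥ (1−c)∫u², impossible since c < 1; so 1−α > 0. By the sharp Poincaré inequality on H^1_0 of an interval of length L, ∫(u')² ≥ (π/L)²∫u² with equality for the first sine mode sin(π(x−x₀)/L) (x₀ the left endpoint), so the inequality holds for all u iff (1−α)(π/L)² ≥ α − c, i.e. α ≤ ((π/L)² + c)/((π/L)² + 1) = (1 + c(L/π)²)/(1 + (L/π)²). With (π/L)² = 1 and c = 2/7, the largest admissible constant is α = ((π/L)² + c)/((π/L)² + 1).
Simplifying, α = 9/14.


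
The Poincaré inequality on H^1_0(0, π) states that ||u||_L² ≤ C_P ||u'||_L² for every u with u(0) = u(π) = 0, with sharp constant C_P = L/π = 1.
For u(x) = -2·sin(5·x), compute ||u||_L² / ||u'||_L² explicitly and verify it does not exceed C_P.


||u||_L² / ||u'||_L² = 1/5 < C_P = 1.

u(x) = -2·sin(5·x), so u'(x) = -10*cos(5*x).
Writing u(x) = A·sin(kπx/L) with A = -2 and k = 5, use ∫_0^L sin²(kπx/L) dx = L/2 and ∫_0^L cos²(kπx/L) dx = L/2.
u² = 4·sin²(5·x) and (u')² = 100·cos²(5·x), and each of sin², cos² integrates to L/2 = π/2 over (0, π).
∫_0^π u² dx = 2*π, so ||u||_L² = sqrt(2)*sqrt(π).
∫_0^π (u')² dx = 50*π, so ||u'||_L² = 5*sqrt(2)*sqrt(π).
Ratio ||u||_L² / ||u'||_L² = 1/5.
Sharp Poincaré constant on H^1_0(0, π) is C_P = L/π = 1, achieved by sin(x).
This is the k = 5 harmonic; the ratio L/(kπ) is strictly less than C_P = L/π, consistent with the sharp inequality ||u||_L² ≤ C_P ||u'||_L².


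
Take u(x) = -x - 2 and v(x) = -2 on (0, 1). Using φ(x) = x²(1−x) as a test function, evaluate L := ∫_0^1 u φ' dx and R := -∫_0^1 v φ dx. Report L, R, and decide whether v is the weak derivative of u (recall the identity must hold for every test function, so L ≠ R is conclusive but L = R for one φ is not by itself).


LHS = 1/12, RHS = 1/6. No, v is not the weak derivative of u.

u(x) = -x - 2, classical derivative u'(x) = -1.
φ(x) = x²(1−x), so φ'(x) = x*(2 - 3*x).
Note φ(0) = φ(1) = 0, so the boundary term u·φ vanishes.
LHS = ∫_0^1 u(x) φ'(x) dx = ∫_0^1 (3*x^3 + 4*x^2 - 4*x) dx. Term by term:
  ∫_0^1 3*x^3 dx = 3/4;  ∫_0^1 4*x^2 dx = 4/3;  ∫_0^1 -4*x dx = -2.
Sum: 3/4 + 4/3 − 2 = 1/12.
So LHS = 1/12.
∫_0^1 v(x) φ(x) dx = ∫_0^1 (2*x^3 - 2*x^2) dx. Term by term:
  ∫_0^1 2*x^3 dx = 1/2;  ∫_0^1 -2*x^2 dx = -2/3.
Sum: 1/2 − 2/3 = -1/6.
So RHS = -∫_0^1 v(x) φ(x) dx = 1/6.
LHS − RHS = -1/12 ≠ 0, so the identity fails.
(For a valid weak derivative the identity must hold for EVERY test function, in particular this one. The failure shows v is NOT the weak derivative of u.)
Correct weak derivative would be u'(x) = -1.


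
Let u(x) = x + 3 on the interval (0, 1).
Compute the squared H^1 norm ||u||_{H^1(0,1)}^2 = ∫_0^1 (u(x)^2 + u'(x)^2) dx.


||u||_{H^1}^2 = 40/3

The H^1 norm (squared) on an interval (0, L) is
  ||u||_{H^1}^2 = ∫_0^L u(x)^2 dx + ∫_0^L u'(x)^2 dx.
Compute u'(x) = 1.
Then u(x)^2 = x**2 + 6*x + 9 and u'(x)^2 = 1.
Integrate each monomial from 0 to 1 using ∫_0^1 c·x^n dx = c·1^(n+1)/(n+1):
  ∫_0^1 u(x)^2 dx = ∫_0^1 (x^2 + 6*x + 9) dx. Term by term:
    ∫_0^1 x^2 dx = 1/3;  ∫_0^1 6*x dx = 3;  ∫_0^1 9 dx = 9.
  Sum: 1/3 + 3 + 9 = 37/3.
  ∫_0^1 u'(x)^2 dx = ∫_0^1 (1) dx. Term by term:
    ∫_0^1 1 dx = 1.
Adding: ||u||_{H^1}^2 = 37/3 + 1 = 40/3.


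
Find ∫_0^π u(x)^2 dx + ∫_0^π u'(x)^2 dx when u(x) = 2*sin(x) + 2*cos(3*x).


||u||_{H^1(0,π)}^2 = 24*π

u'(x) = -6*sin(3*x) + 2*cos(x).
Expand u² and (u')² and integrate term by term on (0, π), using: for integers n ≥ 1, ∫_0^π sin²(nx) dx = ∫_0^π cos²(nx) dx = π/2; for n ≠ n', ∫_0^π sin(nx)sin(n'x) dx = ∫_0^π cos(nx)cos(n'x) dx = 0; and by product-to-sum, ∫_0^π sin(nx)cos(n'x) dx = ½∫_0^π [sin((n+n')x) + sin((n−n')x)] dx, which is 0 when n+n' is even and 2n/(n²−n'²) when n+n' is odd (it need not vanish on (0, π)).
  u² squared terms: (2)²·∫cos(3x)² dx = 4·π/2 = 2*π;  (2)²·∫sin(x)² dx = 4·π/2 = 2*π.
  u² cross terms: 2·(2)·(2)·∫cos(3x)·sin(x) dx = 8·(0) = 0.
  So ∫_0^π u² dx = 2*π + 2*π + 0 = 4*π.
  (u')² squared terms: (-6)²·∫sin(3x)² dx = 36·π/2 = 18*π;  (2)²·∫cos(x)² dx = 4·π/2 = 2*π.
  (u')² cross terms: 2·(-6)·(2)·∫sin(3x)·cos(x) dx = -24·(0) = 0.
  So ∫_0^π (u')² dx = 18*π + 2*π + 0 = 20*π.
||u||_{H^1}^2 = (4*π) + (20*π) = 24*π.


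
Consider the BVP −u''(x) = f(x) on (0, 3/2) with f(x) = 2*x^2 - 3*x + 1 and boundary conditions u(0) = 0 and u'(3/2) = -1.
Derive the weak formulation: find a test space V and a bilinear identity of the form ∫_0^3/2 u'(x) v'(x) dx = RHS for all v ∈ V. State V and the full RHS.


V = {v ∈ H^1(0, 3/2) : v(0) = 0} (test functions vanish at x = 0 where u is specified); weak form: ∫_0^3/2 u'v' dx = ∫_0^3/2 (2*x^2 - 3*x + 1) v dx − v(3/2) for all v ∈ V.

Multiply both sides by a test function v and integrate from 0 to 3/2:
  ∫_0^3/2 −u''(x) v(x) dx = ∫_0^3/2 f(x) v(x) dx.
Integrate the LHS by parts once:
  ∫_0^3/2 −u'' v dx = −[u'(x) v(x)]_0^3/2 + ∫_0^3/2 u'(x) v'(x) dx.
Thus ∫_0^3/2 u'(x) v'(x) dx = ∫_0^3/2 f(x) v(x) dx + [u'(x) v(x)]_0^3/2.
Choose V so that boundary terms are either known or forced to vanish.
Mixed BC: u(0) = 0 (Dirichlet) and u'(3/2) = -1 (Neumann). Define V = {v ∈ H^1(0, 3/2) : v(0) = 0}. Then [u' v]_0^3/2 = u'(3/2)·v(3/2) − u'(0)·0 = − v(3/2).
Weak formulation: find u (satisfying any essential BC) such that ∫_0^3/2 u'(x) v'(x) dx = ∫_0^3/2 f v dx − v(3/2) for all v ∈ V (Dirichlet at 0 absorbed into V; Neumann datum at x = 3/2 contributes the boundary term).
Substituting f(x) = 2*x^2 - 3*x + 1, the right-hand side is ∫_0^3/2 (2*x^2 - 3*x + 1) v dx − v(3/2).


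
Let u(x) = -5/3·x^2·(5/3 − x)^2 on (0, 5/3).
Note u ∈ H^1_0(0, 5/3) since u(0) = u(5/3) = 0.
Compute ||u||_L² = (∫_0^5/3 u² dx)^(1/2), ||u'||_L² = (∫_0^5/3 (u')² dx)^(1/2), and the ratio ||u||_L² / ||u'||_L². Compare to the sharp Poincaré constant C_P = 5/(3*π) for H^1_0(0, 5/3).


||u||_L² / ||u'||_L² = 5*sqrt(3)/18 < C_P = 5/(3*π).

u(x) = -5/3·x^2·(5/3 − x)^2, so u'(x) = 10*x*(-18*x^2 + 45*x - 25)/27.
u(x) = -5/3·x^2·(5/3 − x)^2 vanishes at x = 0 and x = 5/3, so u ∈ H^1_0(0, 5/3). Differentiate via the product rule and integrate the resulting polynomials term by term.
  ∫_0^5/3 u² dx = ∫_0^5/3 (25*x^8/9 - 500*x^7/27 + 1250*x^6/27 - 12500*x^5/243 + 15625*x^4/729) dx. Term by term:
    ∫_0^5/3 25*x^8/9 dx = 48828125/1594323;  ∫_0^5/3 -500*x^7/27 dx = -48828125/354294;  ∫_0^5/3 1250*x^6/27 dx = 97656250/413343;
    ∫_0^5/3 -12500*x^5/243 dx = -97656250/531441;  ∫_0^5/3 15625*x^4/729 dx = 9765625/177147.
  Sum: 48828125/1594323 − 48828125/354294 + 97656250/413343 − 97656250/531441 + 9765625/177147 = 9765625/22320522.
  ∫_0^5/3 (u')² dx = ∫_0^5/3 (400*x^6/9 - 2000*x^5/9 + 32500*x^4/81 - 25000*x^3/81 + 62500*x^2/729) dx. Term by term:
    ∫_0^5/3 400*x^6/9 dx = 31250000/137781;  ∫_0^5/3 -2000*x^5/9 dx = -15625000/19683;  ∫_0^5/3 32500*x^4/81 dx = 20312500/19683;
    ∫_0^5/3 -25000*x^3/81 dx = -3906250/6561;  ∫_0^5/3 62500*x^2/729 dx = 7812500/59049.
  Sum: 31250000/137781 − 15625000/19683 + 20312500/19683 − 3906250/6561 + 7812500/59049 = 781250/413343.
∫_0^5/3 u² dx = 9765625/22320522, so ||u||_L² = 3125*sqrt(42)/30618.
∫_0^5/3 (u')² dx = 781250/413343, so ||u'||_L² = 625*sqrt(14)/1701.
Ratio ||u||_L² / ||u'||_L² = 5*sqrt(3)/18.
Sharp Poincaré constant on H^1_0(0, 5/3) is C_P = L/π = 5/(3*π), achieved by sin(3*π/5·x).
A polynomial bump cannot attain the sharp Poincaré constant (only the first sine eigenfunction does), so the ratio is strictly less than C_P, consistent with ||u||_L² ≤ C_P ||u'||_L².


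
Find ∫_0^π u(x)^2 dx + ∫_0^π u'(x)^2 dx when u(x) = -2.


||u||_{H^1(0,π)}^2 = 4*π

u'(x) = 0.
Expand u² and (u')² and integrate term by term on (0, π), using: for integers n ≥ 1, ∫_0^π sin²(nx) dx = ∫_0^π cos²(nx) dx = π/2; for n ≠ n', ∫_0^π sin(nx)sin(n'x) dx = ∫_0^π cos(nx)cos(n'x) dx = 0; and by product-to-sum, ∫_0^π sin(nx)cos(n'x) dx = ½∫_0^π [sin((n+n')x) + sin((n−n')x)] dx, which is 0 when n+n' is even and 2n/(n²−n'²) when n+n' is odd (it need not vanish on (0, π)). For the constant mode: ∫_0^π 1 dx = π, ∫_0^π cos(nx) dx = 0, ∫_0^π sin(nx) dx = (1−(−1)^n)/n.
  u² squared terms: (-2)²·∫1 dx = 4·π = 4*π.
  So ∫_0^π u² dx = 4*π.
  u' ≡ 0, so ∫_0^π (u')² dx = 0.
||u||_{H^1}^2 = (4*π) + (0) = 4*π.


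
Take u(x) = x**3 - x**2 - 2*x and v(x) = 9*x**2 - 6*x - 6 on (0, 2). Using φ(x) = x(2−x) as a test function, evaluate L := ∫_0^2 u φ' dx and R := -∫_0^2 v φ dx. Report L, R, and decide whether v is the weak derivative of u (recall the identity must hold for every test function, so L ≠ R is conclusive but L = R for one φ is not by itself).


LHS = 8/15, RHS = 8/5. No, v is not the weak derivative of u.

u(x) = x**3 - x**2 - 2*x, classical derivative u'(x) = 3*x**2 - 2*x - 2.
φ(x) = x(2−x), so φ'(x) = 2 - 2*x.
Note φ(0) = φ(2) = 0, so the boundary term u·φ vanishes.
LHS = ∫_0^2 u(x) φ'(x) dx = ∫_0^2 (-2*x^4 + 4*x^3 + 2*x^2 - 4*x) dx. Term by term:
  ∫_0^2 -2*x^4 dx = -64/5;  ∫_0^2 4*x^3 dx = 16;  ∫_0^2 2*x^2 dx = 16/3;
  ∫_0^2 -4*x dx = -8.
Sum: -64/5 + 16 + 16/3 − 8 = 8/15.
So LHS = 8/15.
∫_0^2 v(x) φ(x) dx = ∫_0^2 (-9*x^4 + 24*x^3 - 6*x^2 - 12*x) dx. Term by term:
  ∫_0^2 -9*x^4 dx = -288/5;  ∫_0^2 24*x^3 dx = 96;  ∫_0^2 -6*x^2 dx = -16;
  ∫_0^2 -12*x dx = -24.
Sum: -288/5 + 96 − 16 − 24 = -8/5.
So RHS = -∫_0^2 v(x) φ(x) dx = 8/5.
LHS − RHS = -16/15 ≠ 0, so the identity fails.
(For a valid weak derivative the identity must hold for EVERY test function, in particular this one. The failure shows v is NOT the weak derivative of u.)
Correct weak derivative would be u'(x) = 3*x**2 - 2*x - 2.


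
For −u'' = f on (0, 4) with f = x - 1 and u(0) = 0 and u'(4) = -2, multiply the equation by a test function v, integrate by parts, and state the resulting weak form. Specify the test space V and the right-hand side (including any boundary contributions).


V = {v ∈ H^1(0, 4) : v(0) = 0} (test functions vanish at x = 0 where u is specified); weak form: ∫_0^4 u'v' dx = ∫_0^4 (x - 1) v dx − 2·v(4) for all v ∈ V.

Multiply both sides by a test function v and integrate from 0 to 4:
  ∫_0^4 −u''(x) v(x) dx = ∫_0^4 f(x) v(x) dx.
Integrate the LHS by parts once:
  ∫_0^4 −u'' v dx = −[u'(x) v(x)]_0^4 + ∫_0^4 u'(x) v'(x) dx.
Thus ∫_0^4 u'(x) v'(x) dx = ∫_0^4 f(x) v(x) dx + [u'(x) v(x)]_0^4.
Choose V so that boundary terms are either known or forced to vanish.
Mixed BC: u(0) = 0 (Dirichlet) and u'(4) = -2 (Neumann). Define V = {v ∈ H^1(0, 4) : v(0) = 0}. Then [u' v]_0^4 = u'(4)·v(4) − u'(0)·0 = − 2·v(4).
Weak formulation: find u (satisfying any essential BC) such that ∫_0^4 u'(x) v'(x) dx = ∫_0^4 f v dx − 2·v(4) for all v ∈ V (Dirichlet at 0 absorbed into V; Neumann datum at x = 4 contributes the boundary term).
Substituting f(x) = x - 1, the right-hand side is ∫_0^4 (x - 1) v dx − 2·v(4).


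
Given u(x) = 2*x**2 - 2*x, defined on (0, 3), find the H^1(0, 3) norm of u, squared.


||u||_{H^1}^2 = 762/5

The H^1 norm (squared) on an interval (0, L) is
  ||u||_{H^1}^2 = ∫_0^L u(x)^2 dx + ∫_0^L u'(x)^2 dx.
Compute u'(x) = 4*x - 2.
Then u(x)^2 = 4*x**4 - 8*x**3 + 4*x**2 and u'(x)^2 = 16*x**2 - 16*x + 4.
Integrate each monomial from 0 to 3 using ∫_0^3 c·x^n dx = c·3^(n+1)/(n+1):
  ∫_0^3 u(x)^2 dx = ∫_0^3 (4*x^4 - 8*x^3 + 4*x^2) dx. Term by term:
    ∫_0^3 4*x^4 dx = 972/5;  ∫_0^3 -8*x^3 dx = -162;  ∫_0^3 4*x^2 dx = 36.
  Sum: 972/5 − 162 + 36 = 342/5.
  ∫_0^3 u'(x)^2 dx = ∫_0^3 (16*x^2 - 16*x + 4) dx. Term by term:
    ∫_0^3 16*x^2 dx = 144;  ∫_0^3 -16*x dx = -72;  ∫_0^3 4 dx = 12.
  Sum: 144 − 72 + 12 = 84.
Adding: ||u||_{H^1}^2 = 342/5 + 84 = 762/5.


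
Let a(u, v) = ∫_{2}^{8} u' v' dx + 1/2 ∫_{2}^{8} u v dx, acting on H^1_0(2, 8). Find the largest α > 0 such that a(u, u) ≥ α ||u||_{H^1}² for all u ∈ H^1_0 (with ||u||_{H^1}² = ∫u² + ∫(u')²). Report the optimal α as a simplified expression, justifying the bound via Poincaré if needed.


α = (π^2 + 18)/(π^2 + 36)

Coercivity of a(·,·) on H^1_0(2, 8) means a(u, u) ≥ α ||u||_{H^1}² for every u ∈ H^1_0.
The interval has length L = 6, and Poincaré/coercivity depend only on L. Here a(u, u) = ∫(u')² + (1/2)·∫u².
Here 0 < c = 1/2 < 1. The condition a(u,u) ≥ α||u||_{H^1}² reads (1−α)∫(u')² ≥ (α−c)∫u². Any admissible α is ≤ 1 (rapidly oscillating u have ∫u²/∫(u')² → 0), and α = 1 would force 0 ≥ (1−c)∫u², impossible since c < 1; so 1−α > 0. By the sharp Poincaré inequality on H^1_0 of an interval of length L, ∫(u')² ≥ (π/L)²∫u² with equality for the first sine mode sin(π(x−x₀)/L) (x₀ the left endpoint), so the inequality holds for all u iff (1−α)(π/L)² ≥ α − c, i.e. α ≤ ((π/L)² + c)/((π/L)² + 1) = (1 + c(L/π)²)/(1 + (L/π)²). With (π/L)² = π^2/36 and c = 1/2, the largest admissible constant is α = ((π/L)² + c)/((π/L)² + 1).
Simplifying, α = (π^2 + 18)/(π^2 + 36).
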